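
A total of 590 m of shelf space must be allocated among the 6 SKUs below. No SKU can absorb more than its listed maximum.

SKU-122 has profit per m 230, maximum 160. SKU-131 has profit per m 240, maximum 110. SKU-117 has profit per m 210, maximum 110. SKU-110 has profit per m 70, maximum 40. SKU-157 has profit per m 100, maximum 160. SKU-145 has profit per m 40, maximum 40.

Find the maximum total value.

Rank by profit per m: SKU-131 240 > SKU-122 230 > SKU-117 210 > SKU-157 100 > SKU-110 70 > SKU-145 40.
SKU-131 takes 110 to reach its cap of 110 → 480 left.
SKU-122: +160 to 160 (cap) → 320 left.
SKU-117 takes 110 to reach its cap of 110 → 210 left.
SKU-157 takes 160 to reach its cap of 160 → 50 left.
Give SKU-110 40 to hit its cap of 40 → 10 left.
SKU-145 has room for 40 but only 10 remain, so it gets 10.
Total = 230×160 + 240×110 + 210×110 + 70×40 + 100×160 + 40×10 = 105500.

105500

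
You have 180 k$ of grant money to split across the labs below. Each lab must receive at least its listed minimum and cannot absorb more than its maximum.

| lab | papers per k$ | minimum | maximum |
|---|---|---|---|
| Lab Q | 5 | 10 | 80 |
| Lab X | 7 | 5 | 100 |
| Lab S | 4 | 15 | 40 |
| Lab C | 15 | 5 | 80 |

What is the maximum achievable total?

Meeting every minimum uses 10+5+15+5 = 35 k$, leaving 145.
Highest papers per k$ first: Lab C 15 > Lab X 7 > Lab Q 5 > Lab S 4.
Lab C: +75 to 80 (cap) → 70 left.
Lab X has room for 95 more but only 70 remain, so it gets 75.
Total = 5×10 + 7×75 + 4×15 + 15×80 = 1835.

1835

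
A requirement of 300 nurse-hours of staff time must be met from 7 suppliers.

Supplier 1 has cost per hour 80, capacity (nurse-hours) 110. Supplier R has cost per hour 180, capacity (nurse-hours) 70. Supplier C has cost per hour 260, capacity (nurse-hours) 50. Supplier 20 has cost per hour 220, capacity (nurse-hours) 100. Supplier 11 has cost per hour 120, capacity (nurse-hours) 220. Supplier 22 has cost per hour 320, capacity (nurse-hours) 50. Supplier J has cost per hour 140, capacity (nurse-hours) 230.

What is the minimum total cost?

Cheapest first:
Take 110 from Supplier 1 at 80 ; need 190 more.
Take 190 from Supplier 11 at 120 to finish.
Supplier J, Supplier R, Supplier 20, Supplier C, Supplier 22: unused.
Cost = 110×80 + 190×120 = 31600.

31600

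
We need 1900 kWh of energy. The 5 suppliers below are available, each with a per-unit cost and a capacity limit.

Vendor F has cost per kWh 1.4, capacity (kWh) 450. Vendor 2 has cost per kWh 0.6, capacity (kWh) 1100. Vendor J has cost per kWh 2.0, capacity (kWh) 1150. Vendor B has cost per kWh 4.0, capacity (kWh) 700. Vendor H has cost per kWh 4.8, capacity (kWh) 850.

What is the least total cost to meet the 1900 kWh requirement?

1990

Fill from the cheapest supplier first.
Vendor 2 at 0.6: take all 1100 kWh ; 800 still needed.
Take 450 from Vendor F at 1.4 ; need 350 more.
Vendor J (2.0): take the remaining 350 ; done.
Vendor B, Vendor H: unused.
Cost = 1100×0.6 + 450×1.4 + 350×2.0 = 1990.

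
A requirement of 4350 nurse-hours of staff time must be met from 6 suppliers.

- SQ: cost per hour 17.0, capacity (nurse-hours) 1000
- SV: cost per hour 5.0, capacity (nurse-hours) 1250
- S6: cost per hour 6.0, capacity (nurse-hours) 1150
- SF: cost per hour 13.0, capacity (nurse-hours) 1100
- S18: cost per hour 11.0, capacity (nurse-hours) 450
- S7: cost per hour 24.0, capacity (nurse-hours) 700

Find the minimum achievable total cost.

Cheapest first:
SV at 5.0: take all 1250 nurse-hours ; 3100 still needed.
S6 at 6.0: take all 1150 nurse-hours ; 1950 still needed.
S18 at 11.0: take all 450 nurse-hours ; 1500 still needed.
Take 1100 from SF at 13.0 ; need 400 more.
SQ (17.0): take the remaining 400 ; done.
S7: unused.
Cost = 1250×5.0 + 1150×6.0 + 450×11.0 + 1100×13.0 + 400×17.0 = 39200.

39200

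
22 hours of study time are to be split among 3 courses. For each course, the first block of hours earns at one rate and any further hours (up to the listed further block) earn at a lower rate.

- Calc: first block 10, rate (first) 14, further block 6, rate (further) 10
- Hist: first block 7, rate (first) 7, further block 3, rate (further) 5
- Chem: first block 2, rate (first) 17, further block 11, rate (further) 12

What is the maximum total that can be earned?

Order all 6 blocks by rate: Chem/T1 17 > Calc/T1 14 > Chem/T2 12 > Calc/T2 10 > Hist/T1 7 > Hist/T2 5.
Chem/T1 (17): +2 — 20 left.
Calc T1 at 14: fill all 10 — 10 left.
Chem T2 at 12: only 10 left, fill 10.
Total = 17×2 + 14×10 + 12×10 = 294.

294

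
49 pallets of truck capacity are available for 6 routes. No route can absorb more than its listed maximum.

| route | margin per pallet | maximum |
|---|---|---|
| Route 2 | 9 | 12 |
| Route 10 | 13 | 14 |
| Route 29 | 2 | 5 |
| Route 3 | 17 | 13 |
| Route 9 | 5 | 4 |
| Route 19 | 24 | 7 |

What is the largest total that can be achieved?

Highest margin per pallet first: Route 19 24 > Route 3 17 > Route 10 13 > Route 2 9 > Route 9 5 > Route 29 2.
Route 19: +7 to 7 (cap) ; 42 left.
Give Route 3 13 to hit its cap of 13 ; 29 left.
Give Route 10 14 to hit its cap of 14 ; 15 left.
Route 2 takes 12 to reach its cap of 12 ; 3 left.
Route 9: +3 (room for 4) → 3. Pool exhausted.
Total = 9×12 + 13×14 + 17×13 + 5×3 + 24×7 = 694.

694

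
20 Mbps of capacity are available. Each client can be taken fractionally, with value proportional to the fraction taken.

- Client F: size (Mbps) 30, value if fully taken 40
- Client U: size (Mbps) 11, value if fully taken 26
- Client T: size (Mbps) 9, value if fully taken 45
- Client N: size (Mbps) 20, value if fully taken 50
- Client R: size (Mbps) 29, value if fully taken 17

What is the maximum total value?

72.5

Sort by value density: Client T 45/9≈5, Client N 50/20≈2.5, Client U 26/11≈2.36, Client F 40/30≈1.33, Client R 17/29≈0.586.
Take all of Client T (9 Mbps, value 45) → 11 Mbps left.
11 Mbps left: a 11/20 share of Client N gives 50×11/20 = 27.5.
Total value = 72.5.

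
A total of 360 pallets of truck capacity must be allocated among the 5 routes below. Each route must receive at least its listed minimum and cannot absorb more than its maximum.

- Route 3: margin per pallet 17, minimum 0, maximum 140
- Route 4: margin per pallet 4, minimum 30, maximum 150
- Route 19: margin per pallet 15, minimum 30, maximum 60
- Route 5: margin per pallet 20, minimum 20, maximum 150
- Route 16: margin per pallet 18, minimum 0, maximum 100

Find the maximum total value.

6220

Meeting every minimum uses 0+30+30+20+0 = 80 pallets, leaving 280.
Highest margin per pallet first: Route 5 20 > Route 16 18 > Route 3 17 > Route 19 15 > Route 4 4.
Route 5 takes 130 more to reach its cap of 150 ; 150 left.
Route 16: +100 to 100 (cap) ; 50 left.
Route 3: +50 (room for 140) → 50. Pool exhausted.
Total = 17×50 + 4×30 + 15×30 + 20×150 + 18×100 = 6220.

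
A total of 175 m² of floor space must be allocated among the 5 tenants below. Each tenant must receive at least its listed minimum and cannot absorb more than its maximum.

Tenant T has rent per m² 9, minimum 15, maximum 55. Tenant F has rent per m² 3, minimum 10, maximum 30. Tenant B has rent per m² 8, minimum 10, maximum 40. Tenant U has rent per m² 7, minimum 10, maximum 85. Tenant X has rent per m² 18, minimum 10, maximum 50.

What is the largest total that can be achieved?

Meeting every minimum uses 15+10+10+10+10 = 55 m², leaving 120.
Rank by rent per m²: Tenant X 18 > Tenant T 9 > Tenant B 8 > Tenant U 7 > Tenant F 3.
Give Tenant X 40 more to hit its cap of 50 — 80 left.
Tenant T takes 40 more to reach its cap of 55 — 40 left.
Tenant B takes 30 more to reach its cap of 40 — 10 left.
Tenant U has room for 75 more but only 10 remain, so it gets 20.
Total = 9×55 + 3×10 + 8×40 + 7×20 + 18×50 = 1885.

1885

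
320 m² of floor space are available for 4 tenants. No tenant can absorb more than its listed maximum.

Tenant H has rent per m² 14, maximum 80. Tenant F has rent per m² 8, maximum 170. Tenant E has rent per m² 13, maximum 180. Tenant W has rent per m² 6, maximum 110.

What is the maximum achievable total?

3940

Order the tenants by rent per m²: Tenant H 14 > Tenant E 13 > Tenant F 8 > Tenant W 6.
Tenant H: +80 to 80 (cap) — 240 left.
Tenant E takes 180 to reach its cap of 180 — 60 left.
Tenant F: +60 (room for 170) → 60. Pool exhausted.
Total = 14×80 + 8×60 + 13×180 = 3940.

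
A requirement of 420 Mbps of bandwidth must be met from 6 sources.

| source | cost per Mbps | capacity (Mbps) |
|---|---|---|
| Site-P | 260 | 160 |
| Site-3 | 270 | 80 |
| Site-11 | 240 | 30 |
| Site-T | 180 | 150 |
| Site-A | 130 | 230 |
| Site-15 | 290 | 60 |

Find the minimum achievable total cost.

Use sources in increasing cost order.
Site-A (130): use full 230 → 190 Mbps to go.
Site-T at 180: take all 150 Mbps → 40 still needed.
Site-11 at 240: take all 30 Mbps → 10 still needed.
Take 10 from Site-P at 260 to finish.
Site-3, Site-15: unused.
Cost = 230×130 + 150×180 + 30×240 + 10×260 = 66700.

66700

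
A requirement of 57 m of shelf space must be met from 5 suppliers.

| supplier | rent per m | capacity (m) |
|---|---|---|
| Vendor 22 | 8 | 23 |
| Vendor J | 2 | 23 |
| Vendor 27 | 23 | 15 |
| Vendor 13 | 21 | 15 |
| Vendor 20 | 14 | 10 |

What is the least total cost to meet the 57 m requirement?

Fill from the cheapest supplier first.
Vendor J (2): use full 23 — 34 m to go.
Vendor 22 at 8: take all 23 m — 11 still needed.
Vendor 20 (14): use full 10 — 1 m to go.
Take 1 from Vendor 13 at 21 to finish.
Vendor 27: unused.
Cost = 23×2 + 23×8 + 10×14 + 1×21 = 391.

391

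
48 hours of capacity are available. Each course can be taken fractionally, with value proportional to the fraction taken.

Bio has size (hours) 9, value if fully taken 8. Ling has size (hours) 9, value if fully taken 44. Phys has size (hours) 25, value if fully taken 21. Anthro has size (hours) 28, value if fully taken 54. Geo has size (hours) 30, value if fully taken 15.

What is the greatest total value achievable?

Sort by value density: Ling 44/9≈4.89, Anthro 54/28≈1.93, Bio 8/9≈0.889, Phys 21/25≈0.84, Geo 15/30≈0.5.
Ling: take in full, 9 hours for value 44 — 39 left.
Take all of Anthro (28 hours, value 54) — 11 hours left.
Bio: take in full, 9 hours for value 8 — 2 left.
2 hours left: a 2/25 share of Phys gives 21×2/25 = 1.68.
Total value = 107.68.

107.68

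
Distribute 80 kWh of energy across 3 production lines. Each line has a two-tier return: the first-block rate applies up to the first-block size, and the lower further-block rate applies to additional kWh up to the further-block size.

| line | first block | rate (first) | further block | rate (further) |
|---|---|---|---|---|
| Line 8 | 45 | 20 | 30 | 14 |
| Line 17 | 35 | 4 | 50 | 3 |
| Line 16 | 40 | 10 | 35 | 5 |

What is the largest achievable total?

1370

Treat each block as its own option and order by rate: Line 8/tier1 20 > Line 8/tier2 14 > Line 16/tier1 10 > Line 16/tier2 5 > Line 17/tier1 4 > Line 17/tier2 3.
Fill Line 8 tier1 block (45 at 20) → 35 left.
Line 8/tier2 (14): +30 → 5 left.
Line 16/tier1: +5 of 40 at 10; pool empty.
Total = 20×45 + 14×30 + 10×5 = 1370.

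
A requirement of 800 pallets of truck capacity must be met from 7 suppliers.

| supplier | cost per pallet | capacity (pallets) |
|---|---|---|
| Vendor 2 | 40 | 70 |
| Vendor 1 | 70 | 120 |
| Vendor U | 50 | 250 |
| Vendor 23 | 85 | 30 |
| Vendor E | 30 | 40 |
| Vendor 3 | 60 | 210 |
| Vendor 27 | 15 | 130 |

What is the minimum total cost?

38050

Cheapest first:
Take 130 from Vendor 27 at 15 — need 670 more.
Vendor E (30): use full 40 — 630 pallets to go.
Take 70 from Vendor 2 at 40 — need 560 more.
Take 250 from Vendor U at 50 — need 310 more.
Vendor 3 (60): use full 210 — 100 pallets to go.
Take 100 from Vendor 1 at 70 to finish.
Vendor 23: unused.
Cost = 130×15 + 40×30 + 70×40 + 250×50 + 210×60 + 100×70 = 38050.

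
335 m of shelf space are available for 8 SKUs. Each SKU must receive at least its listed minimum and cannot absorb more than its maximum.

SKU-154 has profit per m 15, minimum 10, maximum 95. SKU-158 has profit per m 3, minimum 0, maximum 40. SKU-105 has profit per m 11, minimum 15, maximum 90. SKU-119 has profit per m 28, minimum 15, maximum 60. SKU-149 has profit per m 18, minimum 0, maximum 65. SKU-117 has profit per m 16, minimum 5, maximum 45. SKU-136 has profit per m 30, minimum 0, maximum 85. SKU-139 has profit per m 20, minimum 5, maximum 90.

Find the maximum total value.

7675

Meeting every minimum uses 10+0+15+15+0+5+0+5 = 50 m, leaving 285.
Order the SKUs by profit per m: SKU-136 30 > SKU-119 28 > SKU-139 20 > SKU-149 18 > SKU-117 16 > SKU-154 15 > SKU-105 11 > SKU-158 3.
SKU-136 takes 85 more to reach its cap of 85 ; 200 left.
Give SKU-119 45 more to hit its cap of 60 ; 155 left.
SKU-139 takes 85 more to reach its cap of 90 ; 70 left.
Give SKU-149 65 more to hit its cap of 65 ; 5 left.
SKU-117 has room for 40 more but only 5 remain, so it gets 10.
Total = 15×10 + 11×15 + 28×60 + 18×65 + 16×10 + 30×85 + 20×90 = 7675.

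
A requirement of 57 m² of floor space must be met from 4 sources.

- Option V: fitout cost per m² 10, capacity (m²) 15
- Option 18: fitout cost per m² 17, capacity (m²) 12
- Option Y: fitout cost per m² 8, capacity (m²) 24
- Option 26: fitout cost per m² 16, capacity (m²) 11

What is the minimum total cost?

637

Use sources in increasing cost order.
Take 24 from Option Y at 8 → need 33 more.
Take 15 from Option V at 10 → need 18 more.
Take 11 from Option 26 at 16 → need 7 more.
Take 7 from Option 18 at 17 to finish.
Cost = 24×8 + 15×10 + 11×16 + 7×17 = 637.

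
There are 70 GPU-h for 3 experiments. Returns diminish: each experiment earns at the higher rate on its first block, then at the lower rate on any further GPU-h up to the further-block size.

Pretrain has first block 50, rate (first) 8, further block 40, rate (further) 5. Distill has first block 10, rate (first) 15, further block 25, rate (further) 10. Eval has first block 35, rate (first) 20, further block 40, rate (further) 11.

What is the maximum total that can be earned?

Rank every tier by rate: Eval/first 20 > Distill/first 15 > Eval/second 11 > Distill/second 10 > Pretrain/first 8 > Pretrain/second 5.
Eval first at 20: fill all 35 — 35 left.
Distill first at 15: fill all 10 — 25 left.
Eval second at 11: only 25 left, fill 25.
Total = 20×35 + 15×10 + 11×25 = 1125.

1125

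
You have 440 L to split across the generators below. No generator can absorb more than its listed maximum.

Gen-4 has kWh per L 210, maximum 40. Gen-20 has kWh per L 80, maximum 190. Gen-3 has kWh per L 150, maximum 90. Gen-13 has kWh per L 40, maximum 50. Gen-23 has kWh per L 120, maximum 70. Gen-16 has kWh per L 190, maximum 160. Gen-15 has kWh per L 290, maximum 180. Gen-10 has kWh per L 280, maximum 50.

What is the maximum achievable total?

106500

Rank by kWh per L: Gen-15 290 > Gen-10 280 > Gen-4 210 > Gen-16 190 > Gen-3 150 > Gen-23 120 > Gen-20 80 > Gen-13 40.
Gen-15: +180 to 180 (cap) — 260 left.
Gen-10 takes 50 to reach its cap of 50 — 210 left.
Give Gen-4 40 to hit its cap of 40 — 170 left.
Give Gen-16 160 to hit its cap of 160 — 10 left.
Gen-3: +10 (room for 90) → 10. Pool exhausted.
Total = 210×40 + 150×10 + 190×160 + 290×180 + 280×50 = 106500.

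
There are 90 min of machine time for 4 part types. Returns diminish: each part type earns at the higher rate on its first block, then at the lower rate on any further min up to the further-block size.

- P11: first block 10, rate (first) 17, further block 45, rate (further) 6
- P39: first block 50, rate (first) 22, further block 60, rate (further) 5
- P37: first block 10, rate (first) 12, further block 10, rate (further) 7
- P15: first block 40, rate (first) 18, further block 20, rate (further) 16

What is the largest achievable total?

Treat each block as its own option and order by rate: P39/T1 22 > P15/T1 18 > P11/T1 17 > P15/T2 16 > P37/T1 12 > P37/T2 7 > P11/T2 6 > P39/T2 5.
P39/T1 (22): +50 — 40 left.
Fill P15 T1 block (40 at 18) — 0 left.
Total = 22×50 + 18×40 = 1820.

1820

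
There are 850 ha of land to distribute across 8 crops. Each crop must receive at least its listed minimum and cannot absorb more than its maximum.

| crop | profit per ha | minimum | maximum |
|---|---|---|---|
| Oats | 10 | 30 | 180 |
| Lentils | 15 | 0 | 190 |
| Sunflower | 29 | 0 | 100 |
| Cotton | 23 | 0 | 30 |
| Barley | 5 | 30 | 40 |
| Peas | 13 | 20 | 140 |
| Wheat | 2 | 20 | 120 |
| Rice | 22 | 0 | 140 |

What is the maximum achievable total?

Meeting every minimum uses 30+0+0+0+30+20+20+0 = 100 ha, leaving 750.
Rank by profit per ha: Sunflower 29 > Cotton 23 > Rice 22 > Lentils 15 > Peas 13 > Oats 10 > Barley 5 > Wheat 2.
Sunflower takes 100 more to reach its cap of 100 → 650 left.
Cotton: +30 to 30 (cap) → 620 left.
Give Rice 140 more to hit its cap of 140 → 480 left.
Lentils: +190 to 190 (cap) → 290 left.
Give Peas 120 more to hit its cap of 140 → 170 left.
Oats takes 150 more to reach its cap of 180 → 20 left.
Barley takes 10 more to reach its cap of 40 → 10 left.
Only 10 left; Wheat takes them to reach 30.
Total = 10×180 + 15×190 + 29×100 + 23×30 + 5×40 + 13×140 + 2×30 + 22×140 = 13400.

13400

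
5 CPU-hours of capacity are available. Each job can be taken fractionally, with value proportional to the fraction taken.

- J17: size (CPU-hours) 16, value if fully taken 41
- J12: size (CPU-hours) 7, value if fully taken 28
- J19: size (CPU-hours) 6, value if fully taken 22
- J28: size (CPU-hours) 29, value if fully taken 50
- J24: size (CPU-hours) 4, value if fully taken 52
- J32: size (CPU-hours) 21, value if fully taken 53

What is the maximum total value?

Best value per unit of size first: J24 52/4≈13, J12 28/7≈4, J19 22/6≈3.67, J17 41/16≈2.56, J32 53/21≈2.52, J28 50/29≈1.72.
All 4 CPU-hours of J24 fit (value 52) → 1 remain.
Fill the last 1 CPU-hours with part of J12: 1/7 of it earns 4.
Total value = 56.

56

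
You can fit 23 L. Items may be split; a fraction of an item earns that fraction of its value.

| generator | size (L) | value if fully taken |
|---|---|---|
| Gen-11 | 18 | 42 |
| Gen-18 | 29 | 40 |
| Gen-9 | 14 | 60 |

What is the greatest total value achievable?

81

Best value per unit of size first: Gen-9 60/14≈4.29, Gen-11 42/18≈2.33, Gen-18 40/29≈1.38.
Gen-9: take in full, 14 L for value 60 → 9 left.
9 L left: a 9/18 share of Gen-11 gives 42×9/18 = 21.
Total value = 81.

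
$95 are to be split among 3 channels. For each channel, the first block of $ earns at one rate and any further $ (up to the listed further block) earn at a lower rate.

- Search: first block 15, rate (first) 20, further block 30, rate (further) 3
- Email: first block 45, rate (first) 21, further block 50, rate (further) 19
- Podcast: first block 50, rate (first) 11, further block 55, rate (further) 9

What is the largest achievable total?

1910

Order all 6 blocks by rate: Email/first 21 > Search/first 20 > Email/second 19 > Podcast/first 11 > Podcast/second 9 > Search/second 3.
Email first at 21: fill all 45 ; 50 left.
Search first at 20: fill all 15 ; 35 left.
Email/second: +35 of 50 at 19; pool empty.
Total = 21×45 + 20×15 + 19×35 = 1910.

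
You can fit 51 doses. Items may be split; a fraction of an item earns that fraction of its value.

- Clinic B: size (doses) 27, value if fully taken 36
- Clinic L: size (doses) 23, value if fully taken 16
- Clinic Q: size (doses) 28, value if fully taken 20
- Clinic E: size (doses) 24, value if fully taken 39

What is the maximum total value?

Sort by value density: Clinic E 39/24≈1.62, Clinic B 36/27≈1.33, Clinic Q 20/28≈0.714, Clinic L 16/23≈0.696.
All 24 doses of Clinic E fit (value 39) ; 27 remain.
All 27 doses of Clinic B fit (value 36) ; 0 remain.
Total value = 75.

75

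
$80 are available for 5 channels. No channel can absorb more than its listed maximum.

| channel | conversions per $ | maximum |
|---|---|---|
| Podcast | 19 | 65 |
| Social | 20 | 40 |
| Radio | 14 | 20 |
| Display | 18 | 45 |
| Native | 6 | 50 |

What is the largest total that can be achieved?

1560

Order the channels by conversions per $: Social 20 > Podcast 19 > Display 18 > Radio 14 > Native 6.
Social: +40 to 40 (cap) ; 40 left.
Podcast has room for 65 but only 40 remain, so it gets 40.
Total = 19×40 + 20×40 = 1560.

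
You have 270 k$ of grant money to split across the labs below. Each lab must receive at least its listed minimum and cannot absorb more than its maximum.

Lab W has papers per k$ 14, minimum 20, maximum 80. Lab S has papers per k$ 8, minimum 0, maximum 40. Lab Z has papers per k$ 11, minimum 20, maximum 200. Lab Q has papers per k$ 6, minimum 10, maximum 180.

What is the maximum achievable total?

3160

Meeting every minimum uses 20+0+20+10 = 50 k$, leaving 220.
Highest papers per k$ first: Lab W 14 > Lab Z 11 > Lab S 8 > Lab Q 6.
Give Lab W 60 more to hit its cap of 80 ; 160 left.
Lab Z has room for 180 more but only 160 remain, so it gets 180.
Total = 14×80 + 11×180 + 6×10 = 3160.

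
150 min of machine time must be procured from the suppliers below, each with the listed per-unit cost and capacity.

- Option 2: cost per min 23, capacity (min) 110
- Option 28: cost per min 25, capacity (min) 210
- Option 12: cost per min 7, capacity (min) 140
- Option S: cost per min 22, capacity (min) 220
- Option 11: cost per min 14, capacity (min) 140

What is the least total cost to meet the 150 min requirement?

1120

Cheapest first:
Option 12 at 7: take all 140 min — 10 still needed.
Take 10 from Option 11 at 14 to finish.
Option S, Option 2, Option 28: unused.
Cost = 140×7 + 10×14 = 1120.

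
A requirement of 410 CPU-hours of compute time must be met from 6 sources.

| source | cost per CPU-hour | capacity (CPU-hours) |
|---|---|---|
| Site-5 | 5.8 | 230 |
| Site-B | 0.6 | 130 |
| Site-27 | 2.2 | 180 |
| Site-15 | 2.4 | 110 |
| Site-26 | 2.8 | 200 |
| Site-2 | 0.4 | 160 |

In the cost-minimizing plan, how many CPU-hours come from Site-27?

Cheapest first:
Site-2 (0.4): use full 160 — 250 CPU-hours to go.
Site-B at 0.6: take all 130 CPU-hours — 120 still needed.
Site-27 (2.2): take the remaining 120 — done.
Site-15, Site-26, Site-5: unused.

120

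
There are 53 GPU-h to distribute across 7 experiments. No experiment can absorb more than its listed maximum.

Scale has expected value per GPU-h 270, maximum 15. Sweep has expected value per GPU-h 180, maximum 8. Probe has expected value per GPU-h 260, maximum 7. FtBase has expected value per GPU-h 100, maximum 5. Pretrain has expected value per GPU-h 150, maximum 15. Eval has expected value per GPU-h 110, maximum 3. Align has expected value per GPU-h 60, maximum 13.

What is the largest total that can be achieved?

10390

Order the experiments by expected value per GPU-h: Scale 270 > Probe 260 > Sweep 180 > Pretrain 150 > Eval 110 > FtBase 100 > Align 60.
Scale: +15 to 15 (cap) — 38 left.
Probe takes 7 to reach its cap of 7 — 31 left.
Give Sweep 8 to hit its cap of 8 — 23 left.
Pretrain takes 15 to reach its cap of 15 — 8 left.
Give Eval 3 to hit its cap of 3 — 5 left.
Give FtBase 5 to hit its cap of 5 — 0 left.
Total = 270×15 + 180×8 + 260×7 + 100×5 + 150×15 + 110×3 = 10390.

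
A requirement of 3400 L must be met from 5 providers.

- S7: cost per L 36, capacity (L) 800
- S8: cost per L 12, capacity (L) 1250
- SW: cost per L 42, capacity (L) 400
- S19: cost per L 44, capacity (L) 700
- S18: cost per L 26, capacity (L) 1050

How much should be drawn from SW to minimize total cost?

Fill from the cheapest provider first.
S8 at 12: take all 1250 L — 2150 still needed.
S18 (26): use full 1050 — 1100 L to go.
S7 at 36: take all 800 L — 300 still needed.
Take 300 from SW at 42 to finish.
S19: unused.

300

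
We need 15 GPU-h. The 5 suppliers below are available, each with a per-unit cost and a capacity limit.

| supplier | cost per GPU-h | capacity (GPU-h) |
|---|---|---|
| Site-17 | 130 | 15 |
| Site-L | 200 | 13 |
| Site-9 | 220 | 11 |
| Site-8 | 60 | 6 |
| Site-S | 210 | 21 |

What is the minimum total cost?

Cheapest first:
Site-8 (60): use full 6 — 9 GPU-h to go.
Site-17 at 130: take 9 of its 15 — requirement met.
Site-L, Site-S, Site-9: unused.
Cost = 6×60 + 9×130 = 1530.

1530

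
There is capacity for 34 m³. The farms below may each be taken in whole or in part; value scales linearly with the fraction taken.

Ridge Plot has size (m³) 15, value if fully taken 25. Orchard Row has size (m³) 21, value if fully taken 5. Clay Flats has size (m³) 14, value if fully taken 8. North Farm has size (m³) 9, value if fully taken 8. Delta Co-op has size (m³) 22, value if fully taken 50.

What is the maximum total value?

Rank by value-to-size ratio: Delta Co-op 50/22≈2.27, Ridge Plot 25/15≈1.67, North Farm 8/9≈0.889, Clay Flats 8/14≈0.571, Orchard Row 5/21≈0.238.
All 22 m³ of Delta Co-op fit (value 50) ; 12 remain.
Fill the last 12 m³ with part of Ridge Plot: 12/15 of it earns 20.
Total value = 70.

70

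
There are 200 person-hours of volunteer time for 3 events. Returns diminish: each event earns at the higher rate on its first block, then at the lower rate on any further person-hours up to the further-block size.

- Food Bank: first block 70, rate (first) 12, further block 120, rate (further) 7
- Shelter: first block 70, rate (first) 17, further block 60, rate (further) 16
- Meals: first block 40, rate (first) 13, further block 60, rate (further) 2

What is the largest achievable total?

Treat each block as its own option and order by rate: Shelter/tier1 17 > Shelter/tier2 16 > Meals/tier1 13 > Food Bank/tier1 12 > Food Bank/tier2 7 > Meals/tier2 2.
Shelter tier1 at 17: fill all 70 → 130 left.
Fill Shelter tier2 block (60 at 16) → 70 left.
Fill Meals tier1 block (40 at 13) → 30 left.
30 remain; put them into Food Bank tier1 at 12.
Total = 17×70 + 16×60 + 13×40 + 12×30 = 3030.

3030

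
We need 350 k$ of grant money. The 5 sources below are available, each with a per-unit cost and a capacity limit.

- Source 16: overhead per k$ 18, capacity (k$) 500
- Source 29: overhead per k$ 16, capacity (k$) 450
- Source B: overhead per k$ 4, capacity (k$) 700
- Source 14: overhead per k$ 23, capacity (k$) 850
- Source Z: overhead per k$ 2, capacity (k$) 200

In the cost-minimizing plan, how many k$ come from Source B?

150

Cheapest first:
Source Z (2): use full 200 ; 150 k$ to go.
Source B at 4: take 150 of its 700 ; requirement met.
Source 29, Source 16, Source 14: unused.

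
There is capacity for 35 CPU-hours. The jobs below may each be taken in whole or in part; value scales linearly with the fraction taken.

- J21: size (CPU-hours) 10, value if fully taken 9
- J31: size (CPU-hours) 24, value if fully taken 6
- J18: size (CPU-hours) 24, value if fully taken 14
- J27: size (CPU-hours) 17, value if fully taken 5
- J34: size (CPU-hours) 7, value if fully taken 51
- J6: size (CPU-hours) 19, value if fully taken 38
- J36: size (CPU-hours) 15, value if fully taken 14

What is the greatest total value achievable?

Best value per unit of size first: J34 51/7≈7.29, J6 38/19≈2, J36 14/15≈0.933, J21 9/10≈0.9, J18 14/24≈0.583, J27 5/17≈0.294, J31 6/24≈0.25.
All 7 CPU-hours of J34 fit (value 51) → 28 remain.
Take all of J6 (19 CPU-hours, value 38) → 9 CPU-hours left.
9 CPU-hours left: a 9/15 share of J36 gives 14×9/15 = 8.4.
Total value = 97.4.

97.4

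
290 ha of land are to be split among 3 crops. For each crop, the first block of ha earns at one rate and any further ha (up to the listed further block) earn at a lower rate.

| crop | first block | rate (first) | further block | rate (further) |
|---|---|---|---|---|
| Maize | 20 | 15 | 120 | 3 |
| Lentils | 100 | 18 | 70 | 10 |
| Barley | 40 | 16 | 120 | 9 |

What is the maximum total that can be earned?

Order all 6 blocks by rate: Lentils/tier1 18 > Barley/tier1 16 > Maize/tier1 15 > Lentils/tier2 10 > Barley/tier2 9 > Maize/tier2 3.
Lentils tier1 at 18: fill all 100 ; 190 left.
Barley tier1 at 16: fill all 40 ; 150 left.
Maize/tier1 (15): +20 ; 130 left.
Fill Lentils tier2 block (70 at 10) ; 60 left.
60 remain; put them into Barley tier2 at 9.
Total = 18×100 + 16×40 + 15×20 + 10×70 + 9×60 = 3980.

3980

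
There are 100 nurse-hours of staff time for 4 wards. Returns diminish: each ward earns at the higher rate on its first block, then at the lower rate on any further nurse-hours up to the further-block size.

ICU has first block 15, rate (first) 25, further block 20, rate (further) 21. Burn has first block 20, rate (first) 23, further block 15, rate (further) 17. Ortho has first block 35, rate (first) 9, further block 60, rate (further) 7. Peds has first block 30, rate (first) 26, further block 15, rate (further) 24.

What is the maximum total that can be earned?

2395

Treat each block as its own option and order by rate: Peds/tier1 26 > ICU/tier1 25 > Peds/tier2 24 > Burn/tier1 23 > ICU/tier2 21 > Burn/tier2 17 > Ortho/tier1 9 > Ortho/tier2 7.
Peds tier1 at 26: fill all 30 — 70 left.
Fill ICU tier1 block (15 at 25) — 55 left.
Peds tier2 at 24: fill all 15 — 40 left.
Fill Burn tier1 block (20 at 23) — 20 left.
Fill ICU tier2 block (20 at 21) — 0 left.
Total = 26×30 + 25×15 + 24×15 + 23×20 + 21×20 = 2395.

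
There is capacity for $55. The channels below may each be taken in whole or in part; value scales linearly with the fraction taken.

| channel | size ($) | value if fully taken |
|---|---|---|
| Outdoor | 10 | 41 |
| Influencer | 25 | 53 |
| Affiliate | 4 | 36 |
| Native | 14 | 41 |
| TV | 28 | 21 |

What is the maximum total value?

Rank by value-to-size ratio: Affiliate 36/4≈9, Outdoor 41/10≈4.1, Native 41/14≈2.93, Influencer 53/25≈2.12, TV 21/28≈0.75.
Take all of Affiliate (4 $, value 36) ; 51 $ left.
All 10 $ of Outdoor fit (value 41) ; 41 remain.
Take all of Native (14 $, value 41) ; 27 $ left.
All 25 $ of Influencer fit (value 53) ; 2 remain.
Fill the last 2 $ with part of TV: 2/28 of it earns 1.5.
Total value = 172.5.

172.5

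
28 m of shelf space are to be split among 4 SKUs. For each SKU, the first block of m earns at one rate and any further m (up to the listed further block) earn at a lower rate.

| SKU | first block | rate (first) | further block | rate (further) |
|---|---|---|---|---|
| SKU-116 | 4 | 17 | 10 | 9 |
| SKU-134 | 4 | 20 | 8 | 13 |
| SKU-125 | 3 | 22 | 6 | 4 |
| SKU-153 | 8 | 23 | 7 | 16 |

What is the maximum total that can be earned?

Treat each block as its own option and order by rate: SKU-153/first 23 > SKU-125/first 22 > SKU-134/first 20 > SKU-116/first 17 > SKU-153/second 16 > SKU-134/second 13 > SKU-116/second 9 > SKU-125/second 4.
SKU-153/first (23): +8 → 20 left.
SKU-125/first (22): +3 → 17 left.
SKU-134 first at 20: fill all 4 → 13 left.
SKU-116 first at 17: fill all 4 → 9 left.
SKU-153/second (16): +7 → 2 left.
SKU-134/second: +2 of 8 at 13; pool empty.
Total = 23×8 + 22×3 + 20×4 + 17×4 + 16×7 + 13×2 = 536.

536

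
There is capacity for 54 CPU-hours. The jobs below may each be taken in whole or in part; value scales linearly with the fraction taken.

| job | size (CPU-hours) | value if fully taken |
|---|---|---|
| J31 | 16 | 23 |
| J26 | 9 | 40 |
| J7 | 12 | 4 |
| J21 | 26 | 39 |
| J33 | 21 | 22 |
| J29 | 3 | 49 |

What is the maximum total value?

Sort by value density: J29 49/3≈16.3, J26 40/9≈4.44, J21 39/26≈1.5, J31 23/16≈1.44, J33 22/21≈1.05, J7 4/12≈0.333.
All 3 CPU-hours of J29 fit (value 49) — 51 remain.
J26: take in full, 9 CPU-hours for value 40 — 42 left.
Take all of J21 (26 CPU-hours, value 39) — 16 CPU-hours left.
J31: take in full, 16 CPU-hours for value 23 — 0 left.
Total value = 151.

151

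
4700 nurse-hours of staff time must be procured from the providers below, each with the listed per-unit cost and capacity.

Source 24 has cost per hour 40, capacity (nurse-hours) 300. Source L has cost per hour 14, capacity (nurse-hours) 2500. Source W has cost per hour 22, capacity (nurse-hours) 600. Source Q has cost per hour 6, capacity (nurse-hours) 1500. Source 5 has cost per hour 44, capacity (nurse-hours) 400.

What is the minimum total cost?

61200

Use providers in increasing cost order.
Source Q (6): use full 1500 → 3200 nurse-hours to go.
Source L (14): use full 2500 → 700 nurse-hours to go.
Source W (22): use full 600 → 100 nurse-hours to go.
Take 100 from Source 24 at 40 to finish.
Source 5: unused.
Cost = 1500×6 + 2500×14 + 600×22 + 100×40 = 61200.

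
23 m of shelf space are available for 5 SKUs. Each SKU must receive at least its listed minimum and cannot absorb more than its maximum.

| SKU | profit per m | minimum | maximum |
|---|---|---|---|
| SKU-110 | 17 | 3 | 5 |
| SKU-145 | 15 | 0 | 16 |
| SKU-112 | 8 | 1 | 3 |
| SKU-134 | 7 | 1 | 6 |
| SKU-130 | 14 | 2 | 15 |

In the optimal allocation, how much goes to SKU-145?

Meeting every minimum uses 3+0+1+1+2 = 7 m, leaving 16.
Rank by profit per m: SKU-110 17 > SKU-145 15 > SKU-130 14 > SKU-112 8 > SKU-134 7.
SKU-110 takes 2 more to reach its cap of 5 → 14 left.
Only 14 left; SKU-145 takes them to reach 14.

14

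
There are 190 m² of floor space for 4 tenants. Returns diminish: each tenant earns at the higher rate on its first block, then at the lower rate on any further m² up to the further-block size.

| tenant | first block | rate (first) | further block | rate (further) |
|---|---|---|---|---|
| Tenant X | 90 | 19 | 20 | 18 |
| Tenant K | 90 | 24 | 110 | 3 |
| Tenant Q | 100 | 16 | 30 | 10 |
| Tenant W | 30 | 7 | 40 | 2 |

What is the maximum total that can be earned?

Rank every tier by rate: Tenant K/first 24 > Tenant X/first 19 > Tenant X/second 18 > Tenant Q/first 16 > Tenant Q/second 10 > Tenant W/first 7 > Tenant K/second 3 > Tenant W/second 2.
Tenant K/first (24): +90 → 100 left.
Fill Tenant X first block (90 at 19) → 10 left.
Tenant X/second: +10 of 20 at 18; pool empty.
Total = 24×90 + 19×90 + 18×10 = 4050.

4050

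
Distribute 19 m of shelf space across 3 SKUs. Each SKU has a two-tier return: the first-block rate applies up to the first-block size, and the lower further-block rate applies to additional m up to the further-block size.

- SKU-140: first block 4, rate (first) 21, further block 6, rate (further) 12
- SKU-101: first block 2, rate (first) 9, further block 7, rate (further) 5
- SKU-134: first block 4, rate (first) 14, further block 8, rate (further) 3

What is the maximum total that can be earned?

245

Rank every tier by rate: SKU-140/first 21 > SKU-134/first 14 > SKU-140/second 12 > SKU-101/first 9 > SKU-101/second 5 > SKU-134/second 3.
Fill SKU-140 first block (4 at 21) — 15 left.
Fill SKU-134 first block (4 at 14) — 11 left.
SKU-140 second at 12: fill all 6 — 5 left.
SKU-101 first at 9: fill all 2 — 3 left.
SKU-101/second: +3 of 7 at 5; pool empty.
Total = 21×4 + 14×4 + 12×6 + 9×2 + 5×3 = 245.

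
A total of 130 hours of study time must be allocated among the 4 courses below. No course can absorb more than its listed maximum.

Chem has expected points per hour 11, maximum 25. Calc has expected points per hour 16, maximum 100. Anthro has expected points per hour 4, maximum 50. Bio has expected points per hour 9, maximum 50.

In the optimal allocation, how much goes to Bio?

5

Highest expected points per hour first: Calc 16 > Chem 11 > Bio 9 > Anthro 4.
Give Calc 100 to hit its cap of 100 — 30 left.
Chem takes 25 to reach its cap of 25 — 5 left.
Bio: +5 (room for 50) → 5. Pool exhausted.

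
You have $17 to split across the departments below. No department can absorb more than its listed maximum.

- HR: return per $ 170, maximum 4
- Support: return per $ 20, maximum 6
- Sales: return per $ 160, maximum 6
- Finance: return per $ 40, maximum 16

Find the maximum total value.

1920

Order the departments by return per $: HR 170 > Sales 160 > Finance 40 > Support 20.
HR: +4 to 4 (cap) ; 13 left.
Sales takes 6 to reach its cap of 6 ; 7 left.
Finance has room for 16 but only 7 remain, so it gets 7.
Total = 170×4 + 160×6 + 40×7 = 1920.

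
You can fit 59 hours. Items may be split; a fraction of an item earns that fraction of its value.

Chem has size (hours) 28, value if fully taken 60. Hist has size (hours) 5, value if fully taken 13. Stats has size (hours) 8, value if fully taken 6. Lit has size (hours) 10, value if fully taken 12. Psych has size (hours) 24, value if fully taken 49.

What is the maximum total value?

Rank by value-to-size ratio: Hist 13/5≈2.6, Chem 60/28≈2.14, Psych 49/24≈2.04, Lit 12/10≈1.2, Stats 6/8≈0.75.
Hist: take in full, 5 hours for value 13 — 54 left.
Take all of Chem (28 hours, value 60) — 26 hours left.
Psych: take in full, 24 hours for value 49 — 2 left.
2 hours left: a 2/10 share of Lit gives 12×2/10 = 2.4.
Total value = 124.4.

124.4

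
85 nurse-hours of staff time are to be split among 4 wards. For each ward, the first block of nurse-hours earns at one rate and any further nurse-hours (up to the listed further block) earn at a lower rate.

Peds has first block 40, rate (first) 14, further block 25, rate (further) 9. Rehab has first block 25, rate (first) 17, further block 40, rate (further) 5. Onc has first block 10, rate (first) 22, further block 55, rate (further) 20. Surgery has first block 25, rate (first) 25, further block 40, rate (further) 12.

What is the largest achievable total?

Order all 8 blocks by rate: Surgery/T1 25 > Onc/T1 22 > Onc/T2 20 > Rehab/T1 17 > Peds/T1 14 > Surgery/T2 12 > Peds/T2 9 > Rehab/T2 5.
Fill Surgery T1 block (25 at 25) ; 60 left.
Fill Onc T1 block (10 at 22) ; 50 left.
Onc T2 at 20: only 50 left, fill 50.
Total = 25×25 + 22×10 + 20×50 = 1845.

1845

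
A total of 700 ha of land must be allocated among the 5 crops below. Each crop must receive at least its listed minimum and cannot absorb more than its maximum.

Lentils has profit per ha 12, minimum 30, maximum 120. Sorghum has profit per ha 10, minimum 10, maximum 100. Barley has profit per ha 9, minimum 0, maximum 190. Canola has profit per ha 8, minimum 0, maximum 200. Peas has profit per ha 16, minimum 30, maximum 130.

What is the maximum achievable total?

Meeting every minimum uses 30+10+0+0+30 = 70 ha, leaving 630.
Order the crops by profit per ha: Peas 16 > Lentils 12 > Sorghum 10 > Barley 9 > Canola 8.
Peas takes 100 more to reach its cap of 130 — 530 left.
Lentils: +90 to 120 (cap) — 440 left.
Sorghum takes 90 more to reach its cap of 100 — 350 left.
Barley: +190 to 190 (cap) — 160 left.
Canola: +160 (room for 200) → 160. Pool exhausted.
Total = 12×120 + 10×100 + 9×190 + 8×160 + 16×130 = 7510.

7510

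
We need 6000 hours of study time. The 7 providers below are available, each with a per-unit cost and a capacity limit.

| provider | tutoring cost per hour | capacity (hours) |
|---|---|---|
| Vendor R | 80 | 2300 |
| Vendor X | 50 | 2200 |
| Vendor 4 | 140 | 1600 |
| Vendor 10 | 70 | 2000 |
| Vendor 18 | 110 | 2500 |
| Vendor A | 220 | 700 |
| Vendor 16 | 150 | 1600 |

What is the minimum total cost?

Fill from the cheapest provider first.
Vendor X (50): use full 2200 → 3800 hours to go.
Take 2000 from Vendor 10 at 70 → need 1800 more.
Vendor R at 80: take 1800 of its 2300 → requirement met.
Vendor 18, Vendor 4, Vendor 16, Vendor A: unused.
Cost = 2200×50 + 2000×70 + 1800×80 = 394000.

394000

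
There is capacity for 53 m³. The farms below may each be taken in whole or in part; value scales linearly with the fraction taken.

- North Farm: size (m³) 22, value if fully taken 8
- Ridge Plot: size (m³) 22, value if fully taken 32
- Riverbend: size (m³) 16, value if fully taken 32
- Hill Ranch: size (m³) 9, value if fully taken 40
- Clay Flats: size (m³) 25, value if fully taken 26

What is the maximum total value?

Rank by value-to-size ratio: Hill Ranch 40/9≈4.44, Riverbend 32/16≈2, Ridge Plot 32/22≈1.45, Clay Flats 26/25≈1.04, North Farm 8/22≈0.364.
Hill Ranch: take in full, 9 m³ for value 40 → 44 left.
Take all of Riverbend (16 m³, value 32) → 28 m³ left.
Take all of Ridge Plot (22 m³, value 32) → 6 m³ left.
Fill the last 6 m³ with part of Clay Flats: 6/25 of it earns 6.24.
Total value = 110.24.

110.24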